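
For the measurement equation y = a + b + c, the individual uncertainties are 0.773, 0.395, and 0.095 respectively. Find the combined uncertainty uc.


For a sum of independent quantities, uc = sqrt(u1^2 + u2^2 + u3^2).
uc = sqrt(0.773^2 + 0.395^2 + 0.095^2)
uc = sqrt(0.597529 + 0.156025 + 0.009025)
uc = 0.8733

0.8733


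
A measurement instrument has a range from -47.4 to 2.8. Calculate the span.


Span = upper range - lower range.
Span = 2.8 - (-47.4)
Span = 50.2

50.2


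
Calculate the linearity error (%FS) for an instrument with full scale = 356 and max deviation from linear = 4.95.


Linearity error = (max deviation / full scale) * 100%.
Linearity = (4.95 / 356) * 100
Linearity = 1.39 %FS

1.39 %FS


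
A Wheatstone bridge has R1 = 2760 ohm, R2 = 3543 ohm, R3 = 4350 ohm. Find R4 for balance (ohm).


At balance: R1*R4 = R2*R3, so R4 = R2*R3/R1.
R4 = 3543 * 4350 / 2760
R4 = 15412050 / 2760
R4 = 5584.08 ohm

5584.08 ohm


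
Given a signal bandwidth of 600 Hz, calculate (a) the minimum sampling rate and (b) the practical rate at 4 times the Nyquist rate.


By Nyquist theorem, fs_min = 2 * fmax.
fs_min = 2 * 600 = 1200 Hz
Practical rate = 4 * fs_min = 4 * 1200 = 4800 Hz

fs_min = 1200 Hz, fs_practical = 4800 Hz


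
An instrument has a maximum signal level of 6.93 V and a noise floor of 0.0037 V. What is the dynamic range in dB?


Dynamic range = 20 * log10(Vmax / Vnoise).
DR = 20 * log10(6.93 / 0.0037)
DR = 20 * log10(1872.97)
DR = 65.45 dB

65.45 dB


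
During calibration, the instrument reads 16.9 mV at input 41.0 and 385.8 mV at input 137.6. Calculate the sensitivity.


Sensitivity = (y2 - y1) / (x2 - x1).
S = (385.8 - 16.9) / (137.6 - 41.0)
S = 368.9 / 96.6
S = 3.8188 mV/unit

3.8188 mV/unit


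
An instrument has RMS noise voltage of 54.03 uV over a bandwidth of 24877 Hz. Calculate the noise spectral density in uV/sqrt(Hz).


Noise spectral density = Vrms / sqrt(BW).
NSD = 54.03 / sqrt(24877)
NSD = 54.03 / 157.7244
NSD = 0.3426 uV/sqrt(Hz)

0.3426 uV/sqrt(Hz)


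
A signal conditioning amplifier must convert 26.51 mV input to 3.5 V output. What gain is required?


Gain = Vout / Vin (converting to same units).
G = 3.5 V / 26.51 mV
G = 3500.0 mV / 26.51 mV
G = 132.03

132.03


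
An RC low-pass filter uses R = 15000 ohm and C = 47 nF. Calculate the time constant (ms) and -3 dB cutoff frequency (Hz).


Time constant: tau = R * C.
tau = 15000 * 4.70e-08 = 0.000705 s
tau = 0.705 ms
Cutoff frequency: fc = 1 / (2*pi*R*C).
fc = 1 / (2*pi*0.000705) = 225.75 Hz

tau = 0.705 ms, fc = 225.75 Hz


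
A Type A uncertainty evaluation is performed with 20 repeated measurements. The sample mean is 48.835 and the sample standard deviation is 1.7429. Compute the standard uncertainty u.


The standard uncertainty for Type A evaluation is u = s / sqrt(n).
u = 1.7429 / sqrt(20)
u = 1.7429 / 4.4721
u = 0.3897

0.3897


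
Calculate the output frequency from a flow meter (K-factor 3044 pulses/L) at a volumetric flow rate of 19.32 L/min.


Frequency = K * Q / 60 (converting L/min to L/s).
f = 3044 * 19.32 / 60
f = 58810.08 / 60
f = 980.17 Hz

980.17 Hz


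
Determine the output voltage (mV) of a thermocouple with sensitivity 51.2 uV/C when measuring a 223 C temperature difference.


The thermocouple output V = sensitivity * dT.
V = 51.2 uV/C * 223 C
V = 11417.6 uV
V = 11.418 mV

11.418 mV


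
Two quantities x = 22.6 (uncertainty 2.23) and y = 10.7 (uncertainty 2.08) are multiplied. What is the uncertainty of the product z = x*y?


For a product z = x*y, the relative uncertainty is:
uz/z = sqrt((ux/x)^2 + (uy/y)^2)
Relative uncertainties: ux/x = 2.23/22.6 = 0.098673
uy/y = 2.08/10.7 = 0.194393
z = 22.6 * 10.7 = 241.8
uz = 241.8 * sqrt(0.098673^2 + 0.194393^2) = 52.717

52.717


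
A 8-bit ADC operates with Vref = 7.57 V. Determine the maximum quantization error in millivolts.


The maximum quantization error is +/- LSB/2.
LSB = Vref / 2^n = 7.57 / 256 = 0.02957031 V
Max error = LSB / 2 = 0.02957031 / 2 = 0.01478516 V
Max error = 14.7852 mV

14.7852 mV


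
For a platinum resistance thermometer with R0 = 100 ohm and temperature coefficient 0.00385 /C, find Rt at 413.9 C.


The RTD equation: Rt = R0 * (1 + alpha * T).
Rt = 100 * (1 + 0.00385 * 413.9)
Rt = 100 * (1 + 1.593515)
Rt = 100 * 2.593515
Rt = 259.351 ohm

259.351 ohm


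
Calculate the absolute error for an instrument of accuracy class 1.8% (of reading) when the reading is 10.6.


Absolute error = (accuracy% / 100) * reading.
Error = (1.8 / 100) * 10.6
Error = 0.018 * 10.6
Error = 0.1908

0.1908


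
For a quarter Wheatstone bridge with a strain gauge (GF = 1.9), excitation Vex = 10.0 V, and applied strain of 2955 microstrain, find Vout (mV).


Quarter bridge output: Vout = (GF * epsilon * Vex) / 4.
Vout = (1.9 * 2955e-6 * 10.0) / 4
Vout = 0.056145 / 4 V
Vout = 0.01403625 V = 14.0363 mV

14.0363 mV


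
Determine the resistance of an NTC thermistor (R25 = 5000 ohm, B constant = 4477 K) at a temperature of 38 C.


NTC thermistor equation: Rt = R25 * exp(B * (1/T - 1/T25)).
T in Kelvin: 311.15 K, T25 = 298.15 K
1/T - 1/T25 = 1/311.15 - 1/298.15 = -0.00014013
B * (1/T - 1/T25) = 4477 * -0.00014013 = -0.6274
Rt = 5000 * exp(-0.6274) = 2670.0 ohm

2670.0 ohm


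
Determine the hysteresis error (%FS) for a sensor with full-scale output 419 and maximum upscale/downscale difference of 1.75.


Hysteresis = (max difference / full scale) * 100%.
H = (1.75 / 419) * 100
H = 0.418 %FS

0.418 %FS


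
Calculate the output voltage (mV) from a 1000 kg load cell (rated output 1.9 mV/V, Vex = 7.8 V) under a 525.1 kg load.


Vout = rated_output * Vex * (load / capacity).
Vout = 1.9 * 7.8 * (525.1 / 1000)
Vout = 1.9 * 7.8 * 0.5251
Vout = 7.782 mV

7.782 mV


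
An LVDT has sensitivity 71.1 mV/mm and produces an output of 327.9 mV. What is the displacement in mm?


Displacement = Vout / sensitivity.
d = 327.9 / 71.1
d = 4.612 mm

4.612 mm


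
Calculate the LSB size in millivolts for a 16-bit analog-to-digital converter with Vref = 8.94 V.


The resolution (LSB) of an ADC is Vref / 2^n.
LSB = 8.94 / 2^16
LSB = 8.94 / 65536
LSB = 0.00013641 V = 0.13641357 mV

0.13641357 mV


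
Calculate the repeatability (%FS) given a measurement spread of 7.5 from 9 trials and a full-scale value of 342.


Repeatability = (spread / full scale) * 100%.
R = (7.5 / 342) * 100
R = 2.193 %FS

2.193 %FS


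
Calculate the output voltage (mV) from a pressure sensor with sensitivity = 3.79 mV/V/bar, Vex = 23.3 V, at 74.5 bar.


Output = sensitivity * Vex * P.
Vout = 3.79 * 23.3 * 74.5
Vout = 88.307 * 74.5
Vout = 6578.87 mV

6578.87 mV


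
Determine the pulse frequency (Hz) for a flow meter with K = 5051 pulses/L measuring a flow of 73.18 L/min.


Frequency = K * Q / 60 (converting L/min to L/s).
f = 5051 * 73.18 / 60
f = 369632.18 / 60
f = 6160.54 Hz

6160.54 Hz


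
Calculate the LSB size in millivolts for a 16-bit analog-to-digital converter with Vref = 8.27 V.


The resolution (LSB) of an ADC is Vref / 2^n.
LSB = 8.27 / 2^16
LSB = 8.27 / 65536
LSB = 0.00012619 V = 0.12619019 mV

0.12619019 mV


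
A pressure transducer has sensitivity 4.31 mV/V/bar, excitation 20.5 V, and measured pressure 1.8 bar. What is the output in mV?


Output = sensitivity * Vex * P.
Vout = 4.31 * 20.5 * 1.8
Vout = 88.355 * 1.8
Vout = 159.04 mV

159.04 mV


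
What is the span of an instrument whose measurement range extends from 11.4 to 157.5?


Span = upper range - lower range.
Span = 157.5 - (11.4)
Span = 146.1

146.1


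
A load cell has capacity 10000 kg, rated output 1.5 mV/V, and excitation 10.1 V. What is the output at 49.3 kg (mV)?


Vout = rated_output * Vex * (load / capacity).
Vout = 1.5 * 10.1 * (49.3 / 10000)
Vout = 1.5 * 10.1 * 0.00493
Vout = 0.075 mV

0.075 mV


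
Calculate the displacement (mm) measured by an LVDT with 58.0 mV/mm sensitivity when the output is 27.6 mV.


Displacement = Vout / sensitivity.
d = 27.6 / 58.0
d = 0.476 mm

0.476 mm


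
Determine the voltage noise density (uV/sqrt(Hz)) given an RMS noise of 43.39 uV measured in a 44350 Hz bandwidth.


Noise spectral density = Vrms / sqrt(BW).
NSD = 43.39 / sqrt(44350)
NSD = 43.39 / 210.5944
NSD = 0.206 uV/sqrt(Hz)

0.206 uV/sqrt(Hz)


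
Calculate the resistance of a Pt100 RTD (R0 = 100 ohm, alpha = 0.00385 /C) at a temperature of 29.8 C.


The RTD equation: Rt = R0 * (1 + alpha * T).
Rt = 100 * (1 + 0.00385 * 29.8)
Rt = 100 * (1 + 0.11473)
Rt = 100 * 1.11473
Rt = 111.473 ohm

111.473 ohm


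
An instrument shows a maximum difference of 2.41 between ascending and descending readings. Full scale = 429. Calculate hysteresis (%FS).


Hysteresis = (max difference / full scale) * 100%.
H = (2.41 / 429) * 100
H = 0.562 %FS

0.562 %FS


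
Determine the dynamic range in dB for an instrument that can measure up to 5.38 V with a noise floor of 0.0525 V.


Dynamic range = 20 * log10(Vmax / Vnoise).
DR = 20 * log10(5.38 / 0.0525)
DR = 20 * log10(102.48)
DR = 40.21 dB

40.21 dB


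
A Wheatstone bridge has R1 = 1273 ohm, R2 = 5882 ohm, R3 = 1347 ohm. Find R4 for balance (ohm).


At balance: R1*R4 = R2*R3, so R4 = R2*R3/R1.
R4 = 5882 * 1347 / 1273
R4 = 7923054 / 1273
R4 = 6223.92 ohm

6223.92 ohm


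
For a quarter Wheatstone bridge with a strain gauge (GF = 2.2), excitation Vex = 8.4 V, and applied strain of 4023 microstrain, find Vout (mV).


Quarter bridge output: Vout = (GF * epsilon * Vex) / 4.
Vout = (2.2 * 4023e-6 * 8.4) / 4
Vout = 0.07434504 / 4 V
Vout = 0.01858626 V = 18.5863 mV

18.5863 mV


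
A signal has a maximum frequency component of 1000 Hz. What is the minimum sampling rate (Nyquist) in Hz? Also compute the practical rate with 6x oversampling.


By Nyquist theorem, fs_min = 2 * fmax.
fs_min = 2 * 1000 = 2000 Hz
Practical rate = 6 * fs_min = 6 * 2000 = 12000 Hz

fs_min = 2000 Hz, fs_practical = 12000 Hz


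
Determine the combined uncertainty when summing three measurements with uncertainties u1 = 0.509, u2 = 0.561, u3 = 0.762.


For a sum of independent quantities, uc = sqrt(u1^2 + u2^2 + u3^2).
uc = sqrt(0.509^2 + 0.561^2 + 0.762^2)
uc = sqrt(0.259081 + 0.314721 + 0.580644)
uc = 1.0745

1.0745


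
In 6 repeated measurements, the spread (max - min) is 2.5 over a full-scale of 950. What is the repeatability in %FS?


Repeatability = (spread / full scale) * 100%.
R = (2.5 / 950) * 100
R = 0.263 %FS

0.263 %FS


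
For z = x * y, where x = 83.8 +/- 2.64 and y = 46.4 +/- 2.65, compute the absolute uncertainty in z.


For a product z = x*y, the relative uncertainty is:
uz/z = sqrt((ux/x)^2 + (uy/y)^2)
Relative uncertainties: ux/x = 2.64/83.8 = 0.031504
uy/y = 2.65/46.4 = 0.057112
z = 83.8 * 46.4 = 3888.3
uz = 3888.3 * sqrt(0.031504^2 + 0.057112^2) = 253.615

253.615


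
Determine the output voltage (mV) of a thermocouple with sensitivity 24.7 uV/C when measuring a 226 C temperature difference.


The thermocouple output V = sensitivity * dT.
V = 24.7 uV/C * 226 C
V = 5582.2 uV
V = 5.582 mV

5.582 mV


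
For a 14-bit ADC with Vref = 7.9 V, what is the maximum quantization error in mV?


The maximum quantization error is +/- LSB/2.
LSB = Vref / 2^n = 7.9 / 16384 = 0.00048218 V
Max error = LSB / 2 = 0.00048218 / 2 = 0.00024109 V
Max error = 0.2411 mV

0.2411 mV


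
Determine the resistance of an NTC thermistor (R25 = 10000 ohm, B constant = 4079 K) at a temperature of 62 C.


NTC thermistor equation: Rt = R25 * exp(B * (1/T - 1/T25)).
T in Kelvin: 335.15 K, T25 = 298.15 K
1/T - 1/T25 = 1/335.15 - 1/298.15 = -0.00037028
B * (1/T - 1/T25) = 4079 * -0.00037028 = -1.5104
Rt = 10000 * exp(-1.5104) = 2208.3 ohm

2208.3 ohm


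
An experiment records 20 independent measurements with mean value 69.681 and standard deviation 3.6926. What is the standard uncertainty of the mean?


The standard uncertainty for Type A evaluation is u = s / sqrt(n).
u = 3.6926 / sqrt(20)
u = 3.6926 / 4.4721
u = 0.8257

0.8257


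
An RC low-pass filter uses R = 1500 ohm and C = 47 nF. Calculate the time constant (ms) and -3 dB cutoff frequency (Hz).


Time constant: tau = R * C.
tau = 1500 * 4.70e-08 = 7.05e-05 s
tau = 0.0705 ms
Cutoff frequency: fc = 1 / (2*pi*R*C).
fc = 1 / (2*pi*7.05e-05) = 2257.52 Hz

tau = 0.0705 ms, fc = 2257.52 Hz


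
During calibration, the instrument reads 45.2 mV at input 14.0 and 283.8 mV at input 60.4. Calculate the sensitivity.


Sensitivity = (y2 - y1) / (x2 - x1).
S = (283.8 - 45.2) / (60.4 - 14.0)
S = 238.6 / 46.4
S = 5.1422 mV/unit

5.1422 mV/unit


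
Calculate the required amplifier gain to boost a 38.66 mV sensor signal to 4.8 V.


Gain = Vout / Vin (converting to same units).
G = 4.8 V / 38.66 mV
G = 4800.0 mV / 38.66 mV
G = 124.16

124.16


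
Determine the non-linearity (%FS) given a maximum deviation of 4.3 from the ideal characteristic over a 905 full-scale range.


Linearity error = (max deviation / full scale) * 100%.
Linearity = (4.3 / 905) * 100
Linearity = 0.475 %FS

0.475 %FS


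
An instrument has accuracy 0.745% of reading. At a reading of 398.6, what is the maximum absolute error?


Absolute error = (accuracy% / 100) * reading.
Error = (0.745 / 100) * 398.6
Error = 0.00745 * 398.6
Error = 2.9696

2.9696


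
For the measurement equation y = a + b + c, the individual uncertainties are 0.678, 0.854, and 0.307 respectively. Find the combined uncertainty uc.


For a sum of independent quantities, uc = sqrt(u1^2 + u2^2 + u3^2).
uc = sqrt(0.678^2 + 0.854^2 + 0.307^2)
uc = sqrt(0.459684 + 0.729316 + 0.094249)
uc = 1.1328

1.1328


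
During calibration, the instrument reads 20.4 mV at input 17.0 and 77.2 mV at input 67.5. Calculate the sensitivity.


Sensitivity = (y2 - y1) / (x2 - x1).
S = (77.2 - 20.4) / (67.5 - 17.0)
S = 56.8 / 50.5
S = 1.1248 mV/unit

1.1248 mV/unit


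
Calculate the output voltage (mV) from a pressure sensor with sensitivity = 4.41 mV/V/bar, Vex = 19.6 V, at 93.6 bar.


Output = sensitivity * Vex * P.
Vout = 4.41 * 19.6 * 93.6
Vout = 86.436 * 93.6
Vout = 8090.41 mV

8090.41 mV


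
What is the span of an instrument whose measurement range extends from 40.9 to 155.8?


Span = upper range - lower range.
Span = 155.8 - (40.9)
Span = 114.9

114.9


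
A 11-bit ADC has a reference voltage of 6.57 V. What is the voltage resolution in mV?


The resolution (LSB) of an ADC is Vref / 2^n.
LSB = 6.57 / 2^11
LSB = 6.57 / 2048
LSB = 0.00320801 V = 3.20800781 mV

3.20800781 mV


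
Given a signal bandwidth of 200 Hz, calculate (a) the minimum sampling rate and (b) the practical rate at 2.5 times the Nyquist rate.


By Nyquist theorem, fs_min = 2 * fmax.
fs_min = 2 * 200 = 400 Hz
Practical rate = 2.5 * fs_min = 2.5 * 400 = 1000 Hz

fs_min = 400 Hz, fs_practical = 1000 Hz


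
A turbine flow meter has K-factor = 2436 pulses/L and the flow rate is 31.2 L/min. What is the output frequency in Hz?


Frequency = K * Q / 60 (converting L/min to L/s).
f = 2436 * 31.2 / 60
f = 76003.2 / 60
f = 1266.72 Hz

1266.72 Hz


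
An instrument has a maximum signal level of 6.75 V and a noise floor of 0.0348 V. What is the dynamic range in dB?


Dynamic range = 20 * log10(Vmax / Vnoise).
DR = 20 * log10(6.75 / 0.0348)
DR = 20 * log10(193.97)
DR = 45.75 dB

45.75 dB


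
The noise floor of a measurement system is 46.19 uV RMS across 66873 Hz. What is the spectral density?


Noise spectral density = Vrms / sqrt(BW).
NSD = 46.19 / sqrt(66873)
NSD = 46.19 / 258.5981
NSD = 0.1786 uV/sqrt(Hz)

0.1786 uV/sqrt(Hz)


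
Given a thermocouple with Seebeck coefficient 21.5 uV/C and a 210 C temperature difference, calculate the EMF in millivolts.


The thermocouple output V = sensitivity * dT.
V = 21.5 uV/C * 210 C
V = 4515.0 uV
V = 4.515 mV

4.515 mV


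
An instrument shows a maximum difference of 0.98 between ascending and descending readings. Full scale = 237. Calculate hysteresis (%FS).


Hysteresis = (max difference / full scale) * 100%.
H = (0.98 / 237) * 100
H = 0.414 %FS

0.414 %FS


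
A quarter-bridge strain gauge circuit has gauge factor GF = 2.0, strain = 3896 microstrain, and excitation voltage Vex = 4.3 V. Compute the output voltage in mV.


Quarter bridge output: Vout = (GF * epsilon * Vex) / 4.
Vout = (2.0 * 3896e-6 * 4.3) / 4
Vout = 0.0335056 / 4 V
Vout = 0.0083764 V = 8.3764 mV

8.3764 mV


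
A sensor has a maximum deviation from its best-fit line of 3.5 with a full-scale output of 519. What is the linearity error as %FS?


Linearity error = (max deviation / full scale) * 100%.
Linearity = (3.5 / 519) * 100
Linearity = 0.674 %FS

0.674 %FS


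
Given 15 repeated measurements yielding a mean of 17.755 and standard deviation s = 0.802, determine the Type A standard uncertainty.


The standard uncertainty for Type A evaluation is u = s / sqrt(n).
u = 0.802 / sqrt(15)
u = 0.802 / 3.873
u = 0.2071

0.2071


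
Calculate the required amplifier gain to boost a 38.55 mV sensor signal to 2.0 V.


Gain = Vout / Vin (converting to same units).
G = 2.0 V / 38.55 mV
G = 2000.0 mV / 38.55 mV
G = 51.88

51.88


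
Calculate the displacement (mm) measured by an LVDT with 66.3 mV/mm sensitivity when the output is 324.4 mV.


Displacement = Vout / sensitivity.
d = 324.4 / 66.3
d = 4.893 mm

4.893 mm


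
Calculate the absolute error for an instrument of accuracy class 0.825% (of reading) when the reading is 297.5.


Absolute error = (accuracy% / 100) * reading.
Error = (0.825 / 100) * 297.5
Error = 0.00825 * 297.5
Error = 2.4544

2.4544


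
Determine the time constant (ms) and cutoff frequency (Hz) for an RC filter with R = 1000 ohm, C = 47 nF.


Time constant: tau = R * C.
tau = 1000 * 4.70e-08 = 4.7e-05 s
tau = 0.047 ms
Cutoff frequency: fc = 1 / (2*pi*R*C).
fc = 1 / (2*pi*4.7e-05) = 3386.28 Hz

tau = 0.047 ms, fc = 3386.28 Hz


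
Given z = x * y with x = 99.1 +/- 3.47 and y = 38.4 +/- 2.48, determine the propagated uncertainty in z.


For a product z = x*y, the relative uncertainty is:
uz/z = sqrt((ux/x)^2 + (uy/y)^2)
Relative uncertainties: ux/x = 3.47/99.1 = 0.035015
uy/y = 2.48/38.4 = 0.064583
z = 99.1 * 38.4 = 3805.4
uz = 3805.4 * sqrt(0.035015^2 + 0.064583^2) = 279.566

279.566


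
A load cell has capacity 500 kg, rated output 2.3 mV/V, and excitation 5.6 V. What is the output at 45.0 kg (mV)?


Vout = rated_output * Vex * (load / capacity).
Vout = 2.3 * 5.6 * (45.0 / 500)
Vout = 2.3 * 5.6 * 0.09
Vout = 1.159 mV

1.159 mV


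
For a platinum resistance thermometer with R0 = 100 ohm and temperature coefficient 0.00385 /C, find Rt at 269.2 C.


The RTD equation: Rt = R0 * (1 + alpha * T).
Rt = 100 * (1 + 0.00385 * 269.2)
Rt = 100 * (1 + 1.03642)
Rt = 100 * 2.03642
Rt = 203.642 ohm

203.642 ohm


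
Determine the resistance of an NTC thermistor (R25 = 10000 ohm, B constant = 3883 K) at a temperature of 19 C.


NTC thermistor equation: Rt = R25 * exp(B * (1/T - 1/T25)).
T in Kelvin: 292.15 K, T25 = 298.15 K
1/T - 1/T25 = 1/292.15 - 1/298.15 = 6.888e-05
B * (1/T - 1/T25) = 3883 * 6.888e-05 = 0.2675
Rt = 10000 * exp(0.2675) = 13066.6 ohm

13066.6 ohm


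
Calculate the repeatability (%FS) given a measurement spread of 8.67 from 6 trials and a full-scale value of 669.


Repeatability = (spread / full scale) * 100%.
R = (8.67 / 669) * 100
R = 1.296 %FS

1.296 %FS


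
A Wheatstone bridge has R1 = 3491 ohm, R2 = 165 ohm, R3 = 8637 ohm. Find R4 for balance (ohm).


At balance: R1*R4 = R2*R3, so R4 = R2*R3/R1.
R4 = 165 * 8637 / 3491
R4 = 1425105 / 3491
R4 = 408.22 ohm

408.22 ohm


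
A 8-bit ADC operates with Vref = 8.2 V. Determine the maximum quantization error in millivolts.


The maximum quantization error is +/- LSB/2.
LSB = Vref / 2^n = 8.2 / 256 = 0.03203125 V
Max error = LSB / 2 = 0.03203125 / 2 = 0.01601562 V
Max error = 16.0156 mV

16.0156 mV


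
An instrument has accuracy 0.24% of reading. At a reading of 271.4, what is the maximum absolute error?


Absolute error = (accuracy% / 100) * reading.
Error = (0.24 / 100) * 271.4
Error = 0.0024 * 271.4
Error = 0.6514

0.6514


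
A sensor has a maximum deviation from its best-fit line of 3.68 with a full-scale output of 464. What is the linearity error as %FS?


Linearity error = (max deviation / full scale) * 100%.
Linearity = (3.68 / 464) * 100
Linearity = 0.793 %FS

0.793 %FS


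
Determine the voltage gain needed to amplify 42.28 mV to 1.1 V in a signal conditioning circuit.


Gain = Vout / Vin (converting to same units).
G = 1.1 V / 42.28 mV
G = 1100.0 mV / 42.28 mV
G = 26.02

26.02


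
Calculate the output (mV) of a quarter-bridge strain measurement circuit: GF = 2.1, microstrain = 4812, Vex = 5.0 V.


Quarter bridge output: Vout = (GF * epsilon * Vex) / 4.
Vout = (2.1 * 4812e-6 * 5.0) / 4
Vout = 0.050526 / 4 V
Vout = 0.0126315 V = 12.6315 mV

12.6315 mV


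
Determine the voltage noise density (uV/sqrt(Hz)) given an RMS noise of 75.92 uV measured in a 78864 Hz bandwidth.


Noise spectral density = Vrms / sqrt(BW).
NSD = 75.92 / sqrt(78864)
NSD = 75.92 / 280.8273
NSD = 0.2703 uV/sqrt(Hz)

0.2703 uV/sqrt(Hz)


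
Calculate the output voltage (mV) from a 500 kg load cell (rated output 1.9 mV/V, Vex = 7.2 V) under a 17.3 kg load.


Vout = rated_output * Vex * (load / capacity).
Vout = 1.9 * 7.2 * (17.3 / 500)
Vout = 1.9 * 7.2 * 0.0346
Vout = 0.473 mV

0.473 mV


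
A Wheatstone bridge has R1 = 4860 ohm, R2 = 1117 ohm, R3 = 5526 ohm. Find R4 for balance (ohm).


At balance: R1*R4 = R2*R3, so R4 = R2*R3/R1.
R4 = 1117 * 5526 / 4860
R4 = 6172542 / 4860
R4 = 1270.07 ohm

1270.07 ohm


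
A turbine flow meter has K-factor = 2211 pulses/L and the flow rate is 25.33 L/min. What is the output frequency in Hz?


Frequency = K * Q / 60 (converting L/min to L/s).
f = 2211 * 25.33 / 60
f = 56004.63 / 60
f = 933.41 Hz

933.41 Hz


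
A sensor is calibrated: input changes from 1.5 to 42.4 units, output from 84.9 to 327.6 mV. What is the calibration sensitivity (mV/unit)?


Sensitivity = (y2 - y1) / (x2 - x1).
S = (327.6 - 84.9) / (42.4 - 1.5)
S = 242.7 / 40.9
S = 5.934 mV/unit

5.934 mV/unit


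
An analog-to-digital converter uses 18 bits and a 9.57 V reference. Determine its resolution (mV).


The resolution (LSB) of an ADC is Vref / 2^n.
LSB = 9.57 / 2^18
LSB = 9.57 / 262144
LSB = 3.651e-05 V = 0.03650665 mV

0.03650665 mV


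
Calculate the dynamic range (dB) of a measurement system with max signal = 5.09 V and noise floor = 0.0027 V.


Dynamic range = 20 * log10(Vmax / Vnoise).
DR = 20 * log10(5.09 / 0.0027)
DR = 20 * log10(1885.19)
DR = 65.51 dB

65.51 dB


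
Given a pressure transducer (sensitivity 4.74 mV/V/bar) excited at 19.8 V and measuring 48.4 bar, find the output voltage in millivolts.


Output = sensitivity * Vex * P.
Vout = 4.74 * 19.8 * 48.4
Vout = 93.852 * 48.4
Vout = 4542.44 mV

4542.44 mV


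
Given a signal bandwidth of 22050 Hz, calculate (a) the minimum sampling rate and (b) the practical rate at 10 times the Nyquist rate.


By Nyquist theorem, fs_min = 2 * fmax.
fs_min = 2 * 22050 = 44100 Hz
Practical rate = 10 * fs_min = 10 * 44100 = 441000 Hz

fs_min = 44100 Hz, fs_practical = 441000 Hz


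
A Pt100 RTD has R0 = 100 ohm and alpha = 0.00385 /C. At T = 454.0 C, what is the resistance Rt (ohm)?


The RTD equation: Rt = R0 * (1 + alpha * T).
Rt = 100 * (1 + 0.00385 * 454.0)
Rt = 100 * (1 + 1.7479)
Rt = 100 * 2.7479
Rt = 274.79 ohm

274.79 ohm


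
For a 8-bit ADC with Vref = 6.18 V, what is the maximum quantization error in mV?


The maximum quantization error is +/- LSB/2.
LSB = Vref / 2^n = 6.18 / 256 = 0.02414062 V
Max error = LSB / 2 = 0.02414062 / 2 = 0.01207031 V
Max error = 12.0703 mV

12.0703 mV


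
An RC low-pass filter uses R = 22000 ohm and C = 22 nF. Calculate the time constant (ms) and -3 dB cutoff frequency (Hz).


Time constant: tau = R * C.
tau = 22000 * 2.20e-08 = 0.000484 s
tau = 0.484 ms
Cutoff frequency: fc = 1 / (2*pi*R*C).
fc = 1 / (2*pi*0.000484) = 328.83 Hz

tau = 0.484 ms, fc = 328.83 Hz


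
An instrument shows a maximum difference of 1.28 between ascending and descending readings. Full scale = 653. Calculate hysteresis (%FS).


Hysteresis = (max difference / full scale) * 100%.
H = (1.28 / 653) * 100
H = 0.196 %FS

0.196 %FS


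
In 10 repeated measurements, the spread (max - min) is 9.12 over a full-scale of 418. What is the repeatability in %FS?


Repeatability = (spread / full scale) * 100%.
R = (9.12 / 418) * 100
R = 2.182 %FS

2.182 %FS


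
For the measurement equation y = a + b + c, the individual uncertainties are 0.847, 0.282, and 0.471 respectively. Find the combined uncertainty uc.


For a sum of independent quantities, uc = sqrt(u1^2 + u2^2 + u3^2).
uc = sqrt(0.847^2 + 0.282^2 + 0.471^2)
uc = sqrt(0.717409 + 0.079524 + 0.221841)
uc = 1.0093

1.0093


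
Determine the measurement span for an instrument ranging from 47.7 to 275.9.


Span = upper range - lower range.
Span = 275.9 - (47.7)
Span = 228.2

228.2


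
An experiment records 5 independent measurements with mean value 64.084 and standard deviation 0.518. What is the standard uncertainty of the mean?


The standard uncertainty for Type A evaluation is u = s / sqrt(n).
u = 0.518 / sqrt(5)
u = 0.518 / 2.2361
u = 0.2317

0.2317


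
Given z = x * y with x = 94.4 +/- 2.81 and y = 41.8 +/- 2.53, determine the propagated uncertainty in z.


For a product z = x*y, the relative uncertainty is:
uz/z = sqrt((ux/x)^2 + (uy/y)^2)
Relative uncertainties: ux/x = 2.81/94.4 = 0.029767
uy/y = 2.53/41.8 = 0.060526
z = 94.4 * 41.8 = 3945.9
uz = 3945.9 * sqrt(0.029767^2 + 0.060526^2) = 266.152

266.152


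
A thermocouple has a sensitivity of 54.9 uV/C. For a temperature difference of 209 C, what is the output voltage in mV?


The thermocouple output V = sensitivity * dT.
V = 54.9 uV/C * 209 C
V = 11474.1 uV
V = 11.474 mV

11.474 mV


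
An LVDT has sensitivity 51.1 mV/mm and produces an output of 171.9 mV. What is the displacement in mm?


Displacement = Vout / sensitivity.
d = 171.9 / 51.1
d = 3.364 mm

3.364 mm


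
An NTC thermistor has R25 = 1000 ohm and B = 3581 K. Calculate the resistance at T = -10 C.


NTC thermistor equation: Rt = R25 * exp(B * (1/T - 1/T25)).
T in Kelvin: 263.15 K, T25 = 298.15 K
1/T - 1/T25 = 1/263.15 - 1/298.15 = 0.0004461
B * (1/T - 1/T25) = 3581 * 0.0004461 = 1.5975
Rt = 1000 * exp(1.5975) = 4940.5 ohm

4940.5 ohm


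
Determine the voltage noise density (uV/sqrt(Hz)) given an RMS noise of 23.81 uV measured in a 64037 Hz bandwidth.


Noise spectral density = Vrms / sqrt(BW).
NSD = 23.81 / sqrt(64037)
NSD = 23.81 / 253.0553
NSD = 0.0941 uV/sqrt(Hz)

0.0941 uV/sqrt(Hz)


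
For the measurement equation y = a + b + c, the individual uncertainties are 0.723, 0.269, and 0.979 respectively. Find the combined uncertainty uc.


For a sum of independent quantities, uc = sqrt(u1^2 + u2^2 + u3^2).
uc = sqrt(0.723^2 + 0.269^2 + 0.979^2)
uc = sqrt(0.522729 + 0.072361 + 0.958441)
uc = 1.2464

1.2464


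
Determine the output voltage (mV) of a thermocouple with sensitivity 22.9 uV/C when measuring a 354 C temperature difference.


The thermocouple output V = sensitivity * dT.
V = 22.9 uV/C * 354 C
V = 8106.6 uV
V = 8.107 mV

8.107 mV


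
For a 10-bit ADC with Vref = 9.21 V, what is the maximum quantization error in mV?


The maximum quantization error is +/- LSB/2.
LSB = Vref / 2^n = 9.21 / 1024 = 0.00899414 V
Max error = LSB / 2 = 0.00899414 / 2 = 0.00449707 V
Max error = 4.4971 mV

4.4971 mV


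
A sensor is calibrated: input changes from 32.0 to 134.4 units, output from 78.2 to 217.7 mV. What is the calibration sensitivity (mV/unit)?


Sensitivity = (y2 - y1) / (x2 - x1).
S = (217.7 - 78.2) / (134.4 - 32.0)
S = 139.5 / 102.4
S = 1.3623 mV/unit

1.3623 mV/unit


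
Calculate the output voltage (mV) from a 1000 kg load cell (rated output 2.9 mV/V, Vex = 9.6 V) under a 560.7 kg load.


Vout = rated_output * Vex * (load / capacity).
Vout = 2.9 * 9.6 * (560.7 / 1000)
Vout = 2.9 * 9.6 * 0.5607
Vout = 15.61 mV

15.61 mV


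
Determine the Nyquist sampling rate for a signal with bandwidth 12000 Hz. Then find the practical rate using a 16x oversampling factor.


By Nyquist theorem, fs_min = 2 * fmax.
fs_min = 2 * 12000 = 24000 Hz
Practical rate = 16 * fs_min = 16 * 24000 = 384000 Hz

fs_min = 24000 Hz, fs_practical = 384000 Hz


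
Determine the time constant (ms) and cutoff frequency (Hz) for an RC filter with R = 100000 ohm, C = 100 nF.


Time constant: tau = R * C.
tau = 100000 * 1.00e-07 = 0.01 s
tau = 10.0 ms
Cutoff frequency: fc = 1 / (2*pi*R*C).
fc = 1 / (2*pi*0.01) = 15.92 Hz

tau = 10.0 ms, fc = 15.92 Hz


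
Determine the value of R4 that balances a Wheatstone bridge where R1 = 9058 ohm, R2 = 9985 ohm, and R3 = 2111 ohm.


At balance: R1*R4 = R2*R3, so R4 = R2*R3/R1.
R4 = 9985 * 2111 / 9058
R4 = 21078335 / 9058
R4 = 2327.04 ohm

2327.04 ohm


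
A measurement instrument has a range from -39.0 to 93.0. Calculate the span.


Span = upper range - lower range.
Span = 93.0 - (-39.0)
Span = 132.0

132.0


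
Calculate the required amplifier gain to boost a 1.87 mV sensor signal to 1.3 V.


Gain = Vout / Vin (converting to same units).
G = 1.3 V / 1.87 mV
G = 1300.0 mV / 1.87 mV
G = 695.19

695.19


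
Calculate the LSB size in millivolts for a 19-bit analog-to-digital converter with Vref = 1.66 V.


The resolution (LSB) of an ADC is Vref / 2^n.
LSB = 1.66 / 2^19
LSB = 1.66 / 524288
LSB = 3.17e-06 V = 0.0031662 mV

0.0031662 mV


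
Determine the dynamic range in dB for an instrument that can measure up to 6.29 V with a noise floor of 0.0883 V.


Dynamic range = 20 * log10(Vmax / Vnoise).
DR = 20 * log10(6.29 / 0.0883)
DR = 20 * log10(71.23)
DR = 37.05 dB

37.05 dB


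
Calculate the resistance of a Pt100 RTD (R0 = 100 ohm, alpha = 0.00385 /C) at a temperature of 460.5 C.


The RTD equation: Rt = R0 * (1 + alpha * T).
Rt = 100 * (1 + 0.00385 * 460.5)
Rt = 100 * (1 + 1.772925)
Rt = 100 * 2.772925
Rt = 277.292 ohm

277.292 ohm


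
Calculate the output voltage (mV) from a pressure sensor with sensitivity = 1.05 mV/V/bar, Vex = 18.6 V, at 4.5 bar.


Output = sensitivity * Vex * P.
Vout = 1.05 * 18.6 * 4.5
Vout = 19.53 * 4.5
Vout = 87.89 mV

87.89 mV


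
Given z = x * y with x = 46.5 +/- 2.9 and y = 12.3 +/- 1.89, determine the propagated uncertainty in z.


For a product z = x*y, the relative uncertainty is:
uz/z = sqrt((ux/x)^2 + (uy/y)^2)
Relative uncertainties: ux/x = 2.9/46.5 = 0.062366
uy/y = 1.89/12.3 = 0.153659
z = 46.5 * 12.3 = 572.0
uz = 572.0 * sqrt(0.062366^2 + 0.153659^2) = 94.848

94.848


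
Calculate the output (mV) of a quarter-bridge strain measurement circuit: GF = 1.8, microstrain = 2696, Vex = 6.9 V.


Quarter bridge output: Vout = (GF * epsilon * Vex) / 4.
Vout = (1.8 * 2696e-6 * 6.9) / 4
Vout = 0.03348432 / 4 V
Vout = 0.00837108 V = 8.3711 mV

8.3711 mV


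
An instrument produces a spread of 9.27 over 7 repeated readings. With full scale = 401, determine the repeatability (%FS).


Repeatability = (spread / full scale) * 100%.
R = (9.27 / 401) * 100
R = 2.312 %FS

2.312 %FS


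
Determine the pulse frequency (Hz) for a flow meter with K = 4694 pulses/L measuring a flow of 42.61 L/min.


Frequency = K * Q / 60 (converting L/min to L/s).
f = 4694 * 42.61 / 60
f = 200011.34 / 60
f = 3333.52 Hz

3333.52 Hz


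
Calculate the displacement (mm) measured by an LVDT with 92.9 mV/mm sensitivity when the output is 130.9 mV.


Displacement = Vout / sensitivity.
d = 130.9 / 92.9
d = 1.409 mm

1.409 mm


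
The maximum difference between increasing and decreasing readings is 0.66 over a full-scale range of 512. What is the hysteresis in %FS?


Hysteresis = (max difference / full scale) * 100%.
H = (0.66 / 512) * 100
H = 0.129 %FS

0.129 %FS


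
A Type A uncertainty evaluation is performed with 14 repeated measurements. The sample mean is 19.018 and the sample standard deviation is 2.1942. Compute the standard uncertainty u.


The standard uncertainty for Type A evaluation is u = s / sqrt(n).
u = 2.1942 / sqrt(14)
u = 2.1942 / 3.7417
u = 0.5864

0.5864


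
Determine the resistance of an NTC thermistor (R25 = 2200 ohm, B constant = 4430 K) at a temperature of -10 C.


NTC thermistor equation: Rt = R25 * exp(B * (1/T - 1/T25)).
T in Kelvin: 263.15 K, T25 = 298.15 K
1/T - 1/T25 = 1/263.15 - 1/298.15 = 0.0004461
B * (1/T - 1/T25) = 4430 * 0.0004461 = 1.9762
Rt = 2200 * exp(1.9762) = 15873.8 ohm

15873.8 ohm


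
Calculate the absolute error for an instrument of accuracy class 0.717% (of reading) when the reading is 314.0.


Absolute error = (accuracy% / 100) * reading.
Error = (0.717 / 100) * 314.0
Error = 0.00717 * 314.0
Error = 2.2514

2.2514


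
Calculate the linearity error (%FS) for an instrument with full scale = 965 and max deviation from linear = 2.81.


Linearity error = (max deviation / full scale) * 100%.
Linearity = (2.81 / 965) * 100
Linearity = 0.291 %FS

0.291 %FS


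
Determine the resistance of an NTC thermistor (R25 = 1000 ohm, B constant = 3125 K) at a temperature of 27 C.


NTC thermistor equation: Rt = R25 * exp(B * (1/T - 1/T25)).
T in Kelvin: 300.15 K, T25 = 298.15 K
1/T - 1/T25 = 1/300.15 - 1/298.15 = -2.235e-05
B * (1/T - 1/T25) = 3125 * -2.235e-05 = -0.0698
Rt = 1000 * exp(-0.0698) = 932.5 ohm

932.5 ohm


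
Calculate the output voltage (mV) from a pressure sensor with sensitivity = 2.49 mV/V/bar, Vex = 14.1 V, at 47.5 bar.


Output = sensitivity * Vex * P.
Vout = 2.49 * 14.1 * 47.5
Vout = 35.109 * 47.5
Vout = 1667.68 mV

1667.68 mV


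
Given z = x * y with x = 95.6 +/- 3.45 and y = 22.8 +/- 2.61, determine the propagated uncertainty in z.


For a product z = x*y, the relative uncertainty is:
uz/z = sqrt((ux/x)^2 + (uy/y)^2)
Relative uncertainties: ux/x = 3.45/95.6 = 0.036088
uy/y = 2.61/22.8 = 0.114474
z = 95.6 * 22.8 = 2179.7
uz = 2179.7 * sqrt(0.036088^2 + 0.114474^2) = 261.621

261.621


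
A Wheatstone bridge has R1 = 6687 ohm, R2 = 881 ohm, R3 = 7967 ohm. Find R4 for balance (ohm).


At balance: R1*R4 = R2*R3, so R4 = R2*R3/R1.
R4 = 881 * 7967 / 6687
R4 = 7018927 / 6687
R4 = 1049.64 ohm

1049.64 ohm


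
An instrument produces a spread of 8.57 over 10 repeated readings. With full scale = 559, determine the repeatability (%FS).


Repeatability = (spread / full scale) * 100%.
R = (8.57 / 559) * 100
R = 1.533 %FS

1.533 %FS


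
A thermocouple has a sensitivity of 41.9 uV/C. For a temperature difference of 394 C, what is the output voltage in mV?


The thermocouple output V = sensitivity * dT.
V = 41.9 uV/C * 394 C
V = 16508.6 uV
V = 16.509 mV

16.509 mV


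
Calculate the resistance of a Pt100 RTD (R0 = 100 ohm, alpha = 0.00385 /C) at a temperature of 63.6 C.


The RTD equation: Rt = R0 * (1 + alpha * T).
Rt = 100 * (1 + 0.00385 * 63.6)
Rt = 100 * (1 + 0.24486)
Rt = 100 * 1.24486
Rt = 124.486 ohm

124.486 ohm


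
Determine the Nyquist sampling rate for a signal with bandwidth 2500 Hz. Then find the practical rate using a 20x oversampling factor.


By Nyquist theorem, fs_min = 2 * fmax.
fs_min = 2 * 2500 = 5000 Hz
Practical rate = 20 * fs_min = 20 * 5000 = 100000 Hz

fs_min = 5000 Hz, fs_practical = 100000 Hz


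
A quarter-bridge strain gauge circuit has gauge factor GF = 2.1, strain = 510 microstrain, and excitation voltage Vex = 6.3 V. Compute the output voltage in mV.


Quarter bridge output: Vout = (GF * epsilon * Vex) / 4.
Vout = (2.1 * 510e-6 * 6.3) / 4
Vout = 0.0067473 / 4 V
Vout = 0.00168682 V = 1.6868 mV

1.6868 mV


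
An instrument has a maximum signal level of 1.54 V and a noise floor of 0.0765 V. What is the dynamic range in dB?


Dynamic range = 20 * log10(Vmax / Vnoise).
DR = 20 * log10(1.54 / 0.0765)
DR = 20 * log10(20.13)
DR = 26.08 dB

26.08 dB


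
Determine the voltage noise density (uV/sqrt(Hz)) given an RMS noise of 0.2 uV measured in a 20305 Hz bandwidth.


Noise spectral density = Vrms / sqrt(BW).
NSD = 0.2 / sqrt(20305)
NSD = 0.2 / 142.4956
NSD = 0.0014 uV/sqrt(Hz)

0.0014 uV/sqrt(Hz)


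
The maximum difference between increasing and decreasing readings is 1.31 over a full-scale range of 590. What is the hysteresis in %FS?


Hysteresis = (max difference / full scale) * 100%.
H = (1.31 / 590) * 100
H = 0.222 %FS

0.222 %FS


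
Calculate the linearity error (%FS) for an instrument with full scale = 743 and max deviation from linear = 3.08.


Linearity error = (max deviation / full scale) * 100%.
Linearity = (3.08 / 743) * 100
Linearity = 0.415 %FS

0.415 %FS


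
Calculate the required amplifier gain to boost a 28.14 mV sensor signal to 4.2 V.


Gain = Vout / Vin (converting to same units).
G = 4.2 V / 28.14 mV
G = 4200.0 mV / 28.14 mV
G = 149.25

149.25


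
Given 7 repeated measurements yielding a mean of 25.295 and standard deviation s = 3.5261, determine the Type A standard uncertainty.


The standard uncertainty for Type A evaluation is u = s / sqrt(n).
u = 3.5261 / sqrt(7)
u = 3.5261 / 2.6458
u = 1.3327

1.3327


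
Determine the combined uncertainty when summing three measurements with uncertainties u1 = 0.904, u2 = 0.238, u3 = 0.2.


For a sum of independent quantities, uc = sqrt(u1^2 + u2^2 + u3^2).
uc = sqrt(0.904^2 + 0.238^2 + 0.2^2)
uc = sqrt(0.817216 + 0.056644 + 0.04)
uc = 0.956

0.956


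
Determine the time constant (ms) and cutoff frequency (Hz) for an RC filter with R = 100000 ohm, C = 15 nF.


Time constant: tau = R * C.
tau = 100000 * 1.50e-08 = 0.0015 s
tau = 1.5 ms
Cutoff frequency: fc = 1 / (2*pi*R*C).
fc = 1 / (2*pi*0.0015) = 106.1 Hz

tau = 1.5 ms, fc = 106.1 Hz


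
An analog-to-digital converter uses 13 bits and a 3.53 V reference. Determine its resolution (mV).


The resolution (LSB) of an ADC is Vref / 2^n.
LSB = 3.53 / 2^13
LSB = 3.53 / 8192
LSB = 0.00043091 V = 0.4309082 mV

0.4309082 mV


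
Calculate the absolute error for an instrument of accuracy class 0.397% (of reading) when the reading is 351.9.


Absolute error = (accuracy% / 100) * reading.
Error = (0.397 / 100) * 351.9
Error = 0.00397 * 351.9
Error = 1.397

1.397


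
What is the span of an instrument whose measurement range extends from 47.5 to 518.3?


Span = upper range - lower range.
Span = 518.3 - (47.5)
Span = 470.8

470.8


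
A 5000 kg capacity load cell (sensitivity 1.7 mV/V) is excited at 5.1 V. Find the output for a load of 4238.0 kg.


Vout = rated_output * Vex * (load / capacity).
Vout = 1.7 * 5.1 * (4238.0 / 5000)
Vout = 1.7 * 5.1 * 0.8476
Vout = 7.349 mV

7.349 mV


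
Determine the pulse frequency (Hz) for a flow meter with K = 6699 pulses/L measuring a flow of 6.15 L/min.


Frequency = K * Q / 60 (converting L/min to L/s).
f = 6699 * 6.15 / 60
f = 41198.85 / 60
f = 686.65 Hz

686.65 Hz


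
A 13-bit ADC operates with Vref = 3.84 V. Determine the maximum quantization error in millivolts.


The maximum quantization error is +/- LSB/2.
LSB = Vref / 2^n = 3.84 / 8192 = 0.00046875 V
Max error = LSB / 2 = 0.00046875 / 2 = 0.00023437 V
Max error = 0.2344 mV

0.2344 mV


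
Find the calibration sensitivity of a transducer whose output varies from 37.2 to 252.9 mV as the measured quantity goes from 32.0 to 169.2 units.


Sensitivity = (y2 - y1) / (x2 - x1).
S = (252.9 - 37.2) / (169.2 - 32.0)
S = 215.7 / 137.2
S = 1.5722 mV/unit

1.5722 mV/unit


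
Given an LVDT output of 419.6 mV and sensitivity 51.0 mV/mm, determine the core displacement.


Displacement = Vout / sensitivity.
d = 419.6 / 51.0
d = 8.227 mm

8.227 mm


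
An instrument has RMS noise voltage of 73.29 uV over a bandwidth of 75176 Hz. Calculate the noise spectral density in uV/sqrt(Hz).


Noise spectral density = Vrms / sqrt(BW).
NSD = 73.29 / sqrt(75176)
NSD = 73.29 / 274.1824
NSD = 0.2673 uV/sqrt(Hz)

0.2673 uV/sqrt(Hz)
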